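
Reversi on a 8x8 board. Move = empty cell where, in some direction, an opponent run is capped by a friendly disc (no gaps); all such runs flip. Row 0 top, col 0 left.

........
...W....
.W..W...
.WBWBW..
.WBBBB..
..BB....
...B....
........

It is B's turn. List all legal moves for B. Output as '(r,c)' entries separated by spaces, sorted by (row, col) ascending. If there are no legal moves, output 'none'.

Answer: (1,0) (1,4) (1,5) (2,0) (2,2) (2,3) (2,5) (2,6) (3,0) (3,6) (4,0) (5,0)

Derivation:
(0,2): no bracket -> illegal
(0,3): no bracket -> illegal
(0,4): no bracket -> illegal
(1,0): flips 1 -> legal
(1,1): no bracket -> illegal
(1,2): no bracket -> illegal
(1,4): flips 1 -> legal
(1,5): flips 2 -> legal
(2,0): flips 1 -> legal
(2,2): flips 1 -> legal
(2,3): flips 1 -> legal
(2,5): flips 1 -> legal
(2,6): flips 1 -> legal
(3,0): flips 2 -> legal
(3,6): flips 1 -> legal
(4,0): flips 1 -> legal
(4,6): no bracket -> illegal
(5,0): flips 1 -> legal
(5,1): no bracket -> illegal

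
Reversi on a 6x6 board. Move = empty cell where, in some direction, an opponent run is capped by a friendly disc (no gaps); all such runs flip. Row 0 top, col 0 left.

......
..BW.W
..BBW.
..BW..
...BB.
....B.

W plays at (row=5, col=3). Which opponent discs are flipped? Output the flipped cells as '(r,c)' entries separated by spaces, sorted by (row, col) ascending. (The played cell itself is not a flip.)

Dir NW: first cell '.' (not opp) -> no flip
Dir N: opp run (4,3) capped by W -> flip
Dir NE: opp run (4,4), next='.' -> no flip
Dir W: first cell '.' (not opp) -> no flip
Dir E: opp run (5,4), next='.' -> no flip
Dir SW: edge -> no flip
Dir S: edge -> no flip
Dir SE: edge -> no flip

Answer: (4,3)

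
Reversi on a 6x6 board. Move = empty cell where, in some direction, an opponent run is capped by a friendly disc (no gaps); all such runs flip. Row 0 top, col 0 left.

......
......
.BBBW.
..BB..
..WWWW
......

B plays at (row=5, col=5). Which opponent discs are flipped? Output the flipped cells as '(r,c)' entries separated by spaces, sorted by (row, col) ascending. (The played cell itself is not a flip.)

Answer: (4,4)

Derivation:
Dir NW: opp run (4,4) capped by B -> flip
Dir N: opp run (4,5), next='.' -> no flip
Dir NE: edge -> no flip
Dir W: first cell '.' (not opp) -> no flip
Dir E: edge -> no flip
Dir SW: edge -> no flip
Dir S: edge -> no flip
Dir SE: edge -> no flip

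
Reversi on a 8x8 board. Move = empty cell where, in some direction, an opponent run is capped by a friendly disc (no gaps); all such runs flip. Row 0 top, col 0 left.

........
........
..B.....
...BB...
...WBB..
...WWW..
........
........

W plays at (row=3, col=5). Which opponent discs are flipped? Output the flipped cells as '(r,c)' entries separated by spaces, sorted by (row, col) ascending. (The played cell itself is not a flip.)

Dir NW: first cell '.' (not opp) -> no flip
Dir N: first cell '.' (not opp) -> no flip
Dir NE: first cell '.' (not opp) -> no flip
Dir W: opp run (3,4) (3,3), next='.' -> no flip
Dir E: first cell '.' (not opp) -> no flip
Dir SW: opp run (4,4) capped by W -> flip
Dir S: opp run (4,5) capped by W -> flip
Dir SE: first cell '.' (not opp) -> no flip

Answer: (4,4) (4,5)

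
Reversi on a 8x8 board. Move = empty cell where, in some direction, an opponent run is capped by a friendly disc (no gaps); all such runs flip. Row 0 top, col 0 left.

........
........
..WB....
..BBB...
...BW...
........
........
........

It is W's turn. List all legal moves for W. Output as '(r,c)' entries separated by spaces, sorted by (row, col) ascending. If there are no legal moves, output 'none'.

(1,2): no bracket -> illegal
(1,3): no bracket -> illegal
(1,4): no bracket -> illegal
(2,1): no bracket -> illegal
(2,4): flips 2 -> legal
(2,5): no bracket -> illegal
(3,1): no bracket -> illegal
(3,5): no bracket -> illegal
(4,1): no bracket -> illegal
(4,2): flips 2 -> legal
(4,5): no bracket -> illegal
(5,2): no bracket -> illegal
(5,3): no bracket -> illegal
(5,4): no bracket -> illegal

Answer: (2,4) (4,2)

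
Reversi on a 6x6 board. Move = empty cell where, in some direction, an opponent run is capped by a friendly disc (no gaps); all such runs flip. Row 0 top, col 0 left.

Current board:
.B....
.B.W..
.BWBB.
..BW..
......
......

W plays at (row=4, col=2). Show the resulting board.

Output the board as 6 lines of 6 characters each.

Answer: .B....
.B.W..
.BWBB.
..WW..
..W...
......

Derivation:
Place W at (4,2); scan 8 dirs for brackets.
Dir NW: first cell '.' (not opp) -> no flip
Dir N: opp run (3,2) capped by W -> flip
Dir NE: first cell 'W' (not opp) -> no flip
Dir W: first cell '.' (not opp) -> no flip
Dir E: first cell '.' (not opp) -> no flip
Dir SW: first cell '.' (not opp) -> no flip
Dir S: first cell '.' (not opp) -> no flip
Dir SE: first cell '.' (not opp) -> no flip
All flips: (3,2)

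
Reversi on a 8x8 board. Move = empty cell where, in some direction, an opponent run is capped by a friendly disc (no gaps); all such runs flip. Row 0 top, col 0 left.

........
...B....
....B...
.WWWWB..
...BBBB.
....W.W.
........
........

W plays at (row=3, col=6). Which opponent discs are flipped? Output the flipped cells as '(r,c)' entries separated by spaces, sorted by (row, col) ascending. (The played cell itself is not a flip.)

Answer: (3,5) (4,5) (4,6)

Derivation:
Dir NW: first cell '.' (not opp) -> no flip
Dir N: first cell '.' (not opp) -> no flip
Dir NE: first cell '.' (not opp) -> no flip
Dir W: opp run (3,5) capped by W -> flip
Dir E: first cell '.' (not opp) -> no flip
Dir SW: opp run (4,5) capped by W -> flip
Dir S: opp run (4,6) capped by W -> flip
Dir SE: first cell '.' (not opp) -> no flip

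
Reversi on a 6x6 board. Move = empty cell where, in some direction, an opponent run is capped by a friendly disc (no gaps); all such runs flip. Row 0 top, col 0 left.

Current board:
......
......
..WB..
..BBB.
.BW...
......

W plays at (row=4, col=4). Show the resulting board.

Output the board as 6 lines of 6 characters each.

Place W at (4,4); scan 8 dirs for brackets.
Dir NW: opp run (3,3) capped by W -> flip
Dir N: opp run (3,4), next='.' -> no flip
Dir NE: first cell '.' (not opp) -> no flip
Dir W: first cell '.' (not opp) -> no flip
Dir E: first cell '.' (not opp) -> no flip
Dir SW: first cell '.' (not opp) -> no flip
Dir S: first cell '.' (not opp) -> no flip
Dir SE: first cell '.' (not opp) -> no flip
All flips: (3,3)

Answer: ......
......
..WB..
..BWB.
.BW.W.
......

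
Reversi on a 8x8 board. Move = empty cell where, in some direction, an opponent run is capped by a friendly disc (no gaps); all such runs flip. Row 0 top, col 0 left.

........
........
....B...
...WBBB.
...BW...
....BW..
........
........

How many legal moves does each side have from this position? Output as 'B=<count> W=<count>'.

Answer: B=6 W=7

Derivation:
-- B to move --
(2,2): no bracket -> illegal
(2,3): flips 1 -> legal
(3,2): flips 1 -> legal
(4,2): flips 1 -> legal
(4,5): flips 1 -> legal
(4,6): no bracket -> illegal
(5,3): flips 1 -> legal
(5,6): flips 1 -> legal
(6,4): no bracket -> illegal
(6,5): no bracket -> illegal
(6,6): no bracket -> illegal
B mobility = 6
-- W to move --
(1,3): no bracket -> illegal
(1,4): flips 2 -> legal
(1,5): flips 1 -> legal
(2,3): no bracket -> illegal
(2,5): no bracket -> illegal
(2,6): flips 1 -> legal
(2,7): no bracket -> illegal
(3,2): no bracket -> illegal
(3,7): flips 3 -> legal
(4,2): flips 1 -> legal
(4,5): no bracket -> illegal
(4,6): no bracket -> illegal
(4,7): no bracket -> illegal
(5,2): no bracket -> illegal
(5,3): flips 2 -> legal
(6,3): no bracket -> illegal
(6,4): flips 1 -> legal
(6,5): no bracket -> illegal
W mobility = 7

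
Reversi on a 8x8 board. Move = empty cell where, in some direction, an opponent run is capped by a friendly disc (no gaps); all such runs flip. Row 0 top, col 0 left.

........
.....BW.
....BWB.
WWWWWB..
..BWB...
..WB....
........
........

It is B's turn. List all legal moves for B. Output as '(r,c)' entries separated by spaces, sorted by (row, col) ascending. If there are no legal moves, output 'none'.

Answer: (0,6) (1,7) (2,0) (2,2) (2,3) (5,1) (6,2)

Derivation:
(0,5): no bracket -> illegal
(0,6): flips 1 -> legal
(0,7): no bracket -> illegal
(1,4): no bracket -> illegal
(1,7): flips 1 -> legal
(2,0): flips 1 -> legal
(2,1): no bracket -> illegal
(2,2): flips 2 -> legal
(2,3): flips 2 -> legal
(2,7): no bracket -> illegal
(3,6): no bracket -> illegal
(4,0): no bracket -> illegal
(4,1): no bracket -> illegal
(4,5): no bracket -> illegal
(5,1): flips 1 -> legal
(5,4): no bracket -> illegal
(6,1): no bracket -> illegal
(6,2): flips 1 -> legal
(6,3): no bracket -> illegal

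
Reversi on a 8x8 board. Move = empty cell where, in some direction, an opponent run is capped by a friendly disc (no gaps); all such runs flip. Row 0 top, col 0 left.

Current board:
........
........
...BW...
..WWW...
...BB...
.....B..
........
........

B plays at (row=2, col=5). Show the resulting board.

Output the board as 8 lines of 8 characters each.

Place B at (2,5); scan 8 dirs for brackets.
Dir NW: first cell '.' (not opp) -> no flip
Dir N: first cell '.' (not opp) -> no flip
Dir NE: first cell '.' (not opp) -> no flip
Dir W: opp run (2,4) capped by B -> flip
Dir E: first cell '.' (not opp) -> no flip
Dir SW: opp run (3,4) capped by B -> flip
Dir S: first cell '.' (not opp) -> no flip
Dir SE: first cell '.' (not opp) -> no flip
All flips: (2,4) (3,4)

Answer: ........
........
...BBB..
..WWB...
...BB...
.....B..
........
........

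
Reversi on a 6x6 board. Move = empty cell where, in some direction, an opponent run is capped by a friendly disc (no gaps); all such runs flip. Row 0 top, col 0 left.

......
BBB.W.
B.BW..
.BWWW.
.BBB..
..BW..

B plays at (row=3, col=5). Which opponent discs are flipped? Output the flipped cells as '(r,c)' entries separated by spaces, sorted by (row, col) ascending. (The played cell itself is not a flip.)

Dir NW: first cell '.' (not opp) -> no flip
Dir N: first cell '.' (not opp) -> no flip
Dir NE: edge -> no flip
Dir W: opp run (3,4) (3,3) (3,2) capped by B -> flip
Dir E: edge -> no flip
Dir SW: first cell '.' (not opp) -> no flip
Dir S: first cell '.' (not opp) -> no flip
Dir SE: edge -> no flip

Answer: (3,2) (3,3) (3,4)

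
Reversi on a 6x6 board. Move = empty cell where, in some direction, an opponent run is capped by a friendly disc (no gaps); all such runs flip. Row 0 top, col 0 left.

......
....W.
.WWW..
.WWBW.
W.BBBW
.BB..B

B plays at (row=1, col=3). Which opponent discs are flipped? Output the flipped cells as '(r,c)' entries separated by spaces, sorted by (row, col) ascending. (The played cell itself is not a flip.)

Dir NW: first cell '.' (not opp) -> no flip
Dir N: first cell '.' (not opp) -> no flip
Dir NE: first cell '.' (not opp) -> no flip
Dir W: first cell '.' (not opp) -> no flip
Dir E: opp run (1,4), next='.' -> no flip
Dir SW: opp run (2,2) (3,1) (4,0), next=edge -> no flip
Dir S: opp run (2,3) capped by B -> flip
Dir SE: first cell '.' (not opp) -> no flip

Answer: (2,3)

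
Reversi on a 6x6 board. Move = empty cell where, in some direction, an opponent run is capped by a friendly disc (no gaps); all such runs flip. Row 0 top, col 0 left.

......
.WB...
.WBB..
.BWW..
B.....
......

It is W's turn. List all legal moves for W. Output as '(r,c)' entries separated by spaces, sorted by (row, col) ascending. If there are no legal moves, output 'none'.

Answer: (0,2) (0,3) (1,3) (1,4) (2,4) (3,0) (4,1)

Derivation:
(0,1): no bracket -> illegal
(0,2): flips 2 -> legal
(0,3): flips 1 -> legal
(1,3): flips 2 -> legal
(1,4): flips 1 -> legal
(2,0): no bracket -> illegal
(2,4): flips 2 -> legal
(3,0): flips 1 -> legal
(3,4): no bracket -> illegal
(4,1): flips 1 -> legal
(4,2): no bracket -> illegal
(5,0): no bracket -> illegal
(5,1): no bracket -> illegal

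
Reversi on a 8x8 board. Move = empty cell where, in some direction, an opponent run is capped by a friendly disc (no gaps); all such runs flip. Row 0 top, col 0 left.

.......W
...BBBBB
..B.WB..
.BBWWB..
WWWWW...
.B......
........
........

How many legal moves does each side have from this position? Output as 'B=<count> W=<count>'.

Answer: B=6 W=16

Derivation:
-- B to move --
(0,6): no bracket -> illegal
(2,3): flips 1 -> legal
(3,0): no bracket -> illegal
(4,5): no bracket -> illegal
(5,0): flips 1 -> legal
(5,2): flips 3 -> legal
(5,3): flips 2 -> legal
(5,4): flips 4 -> legal
(5,5): flips 2 -> legal
B mobility = 6
-- W to move --
(0,2): flips 1 -> legal
(0,3): no bracket -> illegal
(0,4): flips 4 -> legal
(0,5): no bracket -> illegal
(0,6): flips 1 -> legal
(1,1): flips 1 -> legal
(1,2): flips 2 -> legal
(2,0): flips 1 -> legal
(2,1): flips 2 -> legal
(2,3): flips 1 -> legal
(2,6): flips 2 -> legal
(2,7): flips 1 -> legal
(3,0): flips 2 -> legal
(3,6): flips 1 -> legal
(4,5): no bracket -> illegal
(4,6): flips 1 -> legal
(5,0): no bracket -> illegal
(5,2): no bracket -> illegal
(6,0): flips 1 -> legal
(6,1): flips 1 -> legal
(6,2): flips 1 -> legal
W mobility = 16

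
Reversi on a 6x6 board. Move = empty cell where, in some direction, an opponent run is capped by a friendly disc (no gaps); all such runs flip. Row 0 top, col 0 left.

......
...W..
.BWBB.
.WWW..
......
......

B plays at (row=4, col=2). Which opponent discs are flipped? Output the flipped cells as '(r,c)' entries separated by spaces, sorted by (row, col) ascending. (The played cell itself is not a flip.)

Dir NW: opp run (3,1), next='.' -> no flip
Dir N: opp run (3,2) (2,2), next='.' -> no flip
Dir NE: opp run (3,3) capped by B -> flip
Dir W: first cell '.' (not opp) -> no flip
Dir E: first cell '.' (not opp) -> no flip
Dir SW: first cell '.' (not opp) -> no flip
Dir S: first cell '.' (not opp) -> no flip
Dir SE: first cell '.' (not opp) -> no flip

Answer: (3,3)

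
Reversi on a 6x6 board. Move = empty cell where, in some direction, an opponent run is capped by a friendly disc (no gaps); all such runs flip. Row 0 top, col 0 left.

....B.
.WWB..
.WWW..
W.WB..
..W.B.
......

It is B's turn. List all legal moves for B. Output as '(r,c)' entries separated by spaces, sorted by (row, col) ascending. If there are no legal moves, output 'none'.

Answer: (0,0) (1,0) (3,1) (5,1)

Derivation:
(0,0): flips 2 -> legal
(0,1): no bracket -> illegal
(0,2): no bracket -> illegal
(0,3): no bracket -> illegal
(1,0): flips 2 -> legal
(1,4): no bracket -> illegal
(2,0): no bracket -> illegal
(2,4): no bracket -> illegal
(3,1): flips 2 -> legal
(3,4): no bracket -> illegal
(4,0): no bracket -> illegal
(4,1): no bracket -> illegal
(4,3): no bracket -> illegal
(5,1): flips 1 -> legal
(5,2): no bracket -> illegal
(5,3): no bracket -> illegal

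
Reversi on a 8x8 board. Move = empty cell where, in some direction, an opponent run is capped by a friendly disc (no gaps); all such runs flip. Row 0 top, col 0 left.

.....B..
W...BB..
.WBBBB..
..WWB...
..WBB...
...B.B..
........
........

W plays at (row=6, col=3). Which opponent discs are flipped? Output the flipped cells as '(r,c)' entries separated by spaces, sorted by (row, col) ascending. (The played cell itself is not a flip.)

Dir NW: first cell '.' (not opp) -> no flip
Dir N: opp run (5,3) (4,3) capped by W -> flip
Dir NE: first cell '.' (not opp) -> no flip
Dir W: first cell '.' (not opp) -> no flip
Dir E: first cell '.' (not opp) -> no flip
Dir SW: first cell '.' (not opp) -> no flip
Dir S: first cell '.' (not opp) -> no flip
Dir SE: first cell '.' (not opp) -> no flip

Answer: (4,3) (5,3)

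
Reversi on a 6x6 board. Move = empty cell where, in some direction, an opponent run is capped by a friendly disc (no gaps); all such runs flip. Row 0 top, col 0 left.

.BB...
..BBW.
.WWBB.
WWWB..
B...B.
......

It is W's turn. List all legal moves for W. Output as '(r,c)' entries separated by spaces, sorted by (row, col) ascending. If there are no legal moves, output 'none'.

Answer: (0,3) (0,4) (1,1) (2,5) (3,4) (5,0) (5,5)

Derivation:
(0,0): no bracket -> illegal
(0,3): flips 1 -> legal
(0,4): flips 1 -> legal
(1,0): no bracket -> illegal
(1,1): flips 2 -> legal
(1,5): no bracket -> illegal
(2,5): flips 2 -> legal
(3,4): flips 2 -> legal
(3,5): no bracket -> illegal
(4,1): no bracket -> illegal
(4,2): no bracket -> illegal
(4,3): no bracket -> illegal
(4,5): no bracket -> illegal
(5,0): flips 1 -> legal
(5,1): no bracket -> illegal
(5,3): no bracket -> illegal
(5,4): no bracket -> illegal
(5,5): flips 2 -> legal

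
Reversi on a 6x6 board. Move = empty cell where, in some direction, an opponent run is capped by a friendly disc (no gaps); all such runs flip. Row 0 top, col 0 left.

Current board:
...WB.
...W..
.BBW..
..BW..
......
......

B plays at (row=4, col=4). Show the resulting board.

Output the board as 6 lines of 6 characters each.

Place B at (4,4); scan 8 dirs for brackets.
Dir NW: opp run (3,3) capped by B -> flip
Dir N: first cell '.' (not opp) -> no flip
Dir NE: first cell '.' (not opp) -> no flip
Dir W: first cell '.' (not opp) -> no flip
Dir E: first cell '.' (not opp) -> no flip
Dir SW: first cell '.' (not opp) -> no flip
Dir S: first cell '.' (not opp) -> no flip
Dir SE: first cell '.' (not opp) -> no flip
All flips: (3,3)

Answer: ...WB.
...W..
.BBW..
..BB..
....B.
......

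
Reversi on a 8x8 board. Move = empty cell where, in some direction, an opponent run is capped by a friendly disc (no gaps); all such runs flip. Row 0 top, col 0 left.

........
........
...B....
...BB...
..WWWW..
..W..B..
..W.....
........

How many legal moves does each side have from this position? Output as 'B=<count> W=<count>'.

-- B to move --
(3,1): no bracket -> illegal
(3,2): no bracket -> illegal
(3,5): flips 1 -> legal
(3,6): no bracket -> illegal
(4,1): no bracket -> illegal
(4,6): no bracket -> illegal
(5,1): flips 1 -> legal
(5,3): flips 1 -> legal
(5,4): flips 1 -> legal
(5,6): flips 1 -> legal
(6,1): flips 2 -> legal
(6,3): no bracket -> illegal
(7,1): no bracket -> illegal
(7,2): no bracket -> illegal
(7,3): no bracket -> illegal
B mobility = 6
-- W to move --
(1,2): flips 2 -> legal
(1,3): flips 2 -> legal
(1,4): no bracket -> illegal
(2,2): flips 1 -> legal
(2,4): flips 2 -> legal
(2,5): flips 1 -> legal
(3,2): no bracket -> illegal
(3,5): no bracket -> illegal
(4,6): no bracket -> illegal
(5,4): no bracket -> illegal
(5,6): no bracket -> illegal
(6,4): no bracket -> illegal
(6,5): flips 1 -> legal
(6,6): flips 1 -> legal
W mobility = 7

Answer: B=6 W=7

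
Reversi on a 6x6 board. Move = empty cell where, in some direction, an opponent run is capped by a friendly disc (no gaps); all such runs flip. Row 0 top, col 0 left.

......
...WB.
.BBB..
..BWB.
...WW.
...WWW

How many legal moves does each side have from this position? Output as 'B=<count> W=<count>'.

-- B to move --
(0,2): no bracket -> illegal
(0,3): flips 1 -> legal
(0,4): flips 1 -> legal
(1,2): flips 1 -> legal
(2,4): no bracket -> illegal
(3,5): no bracket -> illegal
(4,2): no bracket -> illegal
(4,5): no bracket -> illegal
(5,2): flips 1 -> legal
B mobility = 4
-- W to move --
(0,3): no bracket -> illegal
(0,4): no bracket -> illegal
(0,5): no bracket -> illegal
(1,0): flips 2 -> legal
(1,1): flips 1 -> legal
(1,2): no bracket -> illegal
(1,5): flips 1 -> legal
(2,0): no bracket -> illegal
(2,4): flips 1 -> legal
(2,5): flips 1 -> legal
(3,0): no bracket -> illegal
(3,1): flips 2 -> legal
(3,5): flips 1 -> legal
(4,1): no bracket -> illegal
(4,2): no bracket -> illegal
(4,5): no bracket -> illegal
W mobility = 7

Answer: B=4 W=7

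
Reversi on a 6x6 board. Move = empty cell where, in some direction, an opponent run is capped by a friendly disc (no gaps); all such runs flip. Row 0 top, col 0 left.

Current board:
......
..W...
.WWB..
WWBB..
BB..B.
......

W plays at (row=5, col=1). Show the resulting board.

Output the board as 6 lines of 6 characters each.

Answer: ......
..W...
.WWB..
WWBB..
BW..B.
.W....

Derivation:
Place W at (5,1); scan 8 dirs for brackets.
Dir NW: opp run (4,0), next=edge -> no flip
Dir N: opp run (4,1) capped by W -> flip
Dir NE: first cell '.' (not opp) -> no flip
Dir W: first cell '.' (not opp) -> no flip
Dir E: first cell '.' (not opp) -> no flip
Dir SW: edge -> no flip
Dir S: edge -> no flip
Dir SE: edge -> no flip
All flips: (4,1)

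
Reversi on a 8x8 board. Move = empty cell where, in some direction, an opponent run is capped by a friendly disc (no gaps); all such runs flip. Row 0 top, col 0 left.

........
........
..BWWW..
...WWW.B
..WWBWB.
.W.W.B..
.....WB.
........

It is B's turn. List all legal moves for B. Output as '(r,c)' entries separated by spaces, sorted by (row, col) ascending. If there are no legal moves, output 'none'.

Answer: (1,3) (1,4) (1,5) (2,6) (4,1) (6,2) (6,4) (7,5)

Derivation:
(1,2): no bracket -> illegal
(1,3): flips 2 -> legal
(1,4): flips 2 -> legal
(1,5): flips 3 -> legal
(1,6): no bracket -> illegal
(2,6): flips 4 -> legal
(3,1): no bracket -> illegal
(3,2): no bracket -> illegal
(3,6): no bracket -> illegal
(4,0): no bracket -> illegal
(4,1): flips 2 -> legal
(5,0): no bracket -> illegal
(5,2): no bracket -> illegal
(5,4): no bracket -> illegal
(5,6): no bracket -> illegal
(6,0): no bracket -> illegal
(6,1): no bracket -> illegal
(6,2): flips 1 -> legal
(6,3): no bracket -> illegal
(6,4): flips 1 -> legal
(7,4): no bracket -> illegal
(7,5): flips 1 -> legal
(7,6): no bracket -> illegal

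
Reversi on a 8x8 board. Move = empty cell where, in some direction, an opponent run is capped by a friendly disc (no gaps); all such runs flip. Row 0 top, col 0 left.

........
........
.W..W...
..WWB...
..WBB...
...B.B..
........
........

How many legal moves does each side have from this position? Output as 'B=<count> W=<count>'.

-- B to move --
(1,0): flips 2 -> legal
(1,1): no bracket -> illegal
(1,2): no bracket -> illegal
(1,3): no bracket -> illegal
(1,4): flips 1 -> legal
(1,5): no bracket -> illegal
(2,0): no bracket -> illegal
(2,2): flips 1 -> legal
(2,3): flips 1 -> legal
(2,5): no bracket -> illegal
(3,0): no bracket -> illegal
(3,1): flips 3 -> legal
(3,5): no bracket -> illegal
(4,1): flips 1 -> legal
(5,1): no bracket -> illegal
(5,2): no bracket -> illegal
B mobility = 6
-- W to move --
(2,3): no bracket -> illegal
(2,5): no bracket -> illegal
(3,5): flips 1 -> legal
(4,5): flips 2 -> legal
(4,6): no bracket -> illegal
(5,2): no bracket -> illegal
(5,4): flips 3 -> legal
(5,6): no bracket -> illegal
(6,2): no bracket -> illegal
(6,3): flips 2 -> legal
(6,4): flips 1 -> legal
(6,5): no bracket -> illegal
(6,6): flips 2 -> legal
W mobility = 6

Answer: B=6 W=6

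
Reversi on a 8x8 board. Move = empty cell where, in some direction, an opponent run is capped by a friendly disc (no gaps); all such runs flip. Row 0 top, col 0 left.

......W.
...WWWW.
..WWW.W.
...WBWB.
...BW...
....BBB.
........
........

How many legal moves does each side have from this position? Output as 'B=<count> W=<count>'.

-- B to move --
(0,2): no bracket -> illegal
(0,3): flips 3 -> legal
(0,4): flips 2 -> legal
(0,5): no bracket -> illegal
(0,7): no bracket -> illegal
(1,1): flips 3 -> legal
(1,2): flips 1 -> legal
(1,7): no bracket -> illegal
(2,1): no bracket -> illegal
(2,5): no bracket -> illegal
(2,7): no bracket -> illegal
(3,1): no bracket -> illegal
(3,2): flips 1 -> legal
(3,7): no bracket -> illegal
(4,2): no bracket -> illegal
(4,5): flips 1 -> legal
(4,6): no bracket -> illegal
(5,3): no bracket -> illegal
B mobility = 6
-- W to move --
(2,5): no bracket -> illegal
(2,7): no bracket -> illegal
(3,2): no bracket -> illegal
(3,7): flips 1 -> legal
(4,2): flips 1 -> legal
(4,5): flips 1 -> legal
(4,6): flips 1 -> legal
(4,7): no bracket -> illegal
(5,2): no bracket -> illegal
(5,3): flips 1 -> legal
(5,7): no bracket -> illegal
(6,3): no bracket -> illegal
(6,4): flips 1 -> legal
(6,5): no bracket -> illegal
(6,6): flips 1 -> legal
(6,7): no bracket -> illegal
W mobility = 7

Answer: B=6 W=7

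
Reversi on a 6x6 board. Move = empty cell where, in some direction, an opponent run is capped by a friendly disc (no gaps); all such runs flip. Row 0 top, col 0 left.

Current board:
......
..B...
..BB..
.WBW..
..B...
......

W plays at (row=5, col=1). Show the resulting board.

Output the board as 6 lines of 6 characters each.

Answer: ......
..B...
..BB..
.WBW..
..W...
.W....

Derivation:
Place W at (5,1); scan 8 dirs for brackets.
Dir NW: first cell '.' (not opp) -> no flip
Dir N: first cell '.' (not opp) -> no flip
Dir NE: opp run (4,2) capped by W -> flip
Dir W: first cell '.' (not opp) -> no flip
Dir E: first cell '.' (not opp) -> no flip
Dir SW: edge -> no flip
Dir S: edge -> no flip
Dir SE: edge -> no flip
All flips: (4,2)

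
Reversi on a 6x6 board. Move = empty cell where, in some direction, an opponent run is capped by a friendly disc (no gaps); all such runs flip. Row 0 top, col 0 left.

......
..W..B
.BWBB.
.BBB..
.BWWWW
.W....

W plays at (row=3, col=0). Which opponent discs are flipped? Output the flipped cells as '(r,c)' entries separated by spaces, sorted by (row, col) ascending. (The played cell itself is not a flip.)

Dir NW: edge -> no flip
Dir N: first cell '.' (not opp) -> no flip
Dir NE: opp run (2,1) capped by W -> flip
Dir W: edge -> no flip
Dir E: opp run (3,1) (3,2) (3,3), next='.' -> no flip
Dir SW: edge -> no flip
Dir S: first cell '.' (not opp) -> no flip
Dir SE: opp run (4,1), next='.' -> no flip

Answer: (2,1)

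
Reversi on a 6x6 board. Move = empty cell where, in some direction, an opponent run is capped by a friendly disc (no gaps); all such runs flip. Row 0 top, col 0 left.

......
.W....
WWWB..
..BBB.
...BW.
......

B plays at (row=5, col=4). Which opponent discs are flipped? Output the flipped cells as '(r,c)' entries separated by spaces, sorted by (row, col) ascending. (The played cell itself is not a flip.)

Answer: (4,4)

Derivation:
Dir NW: first cell 'B' (not opp) -> no flip
Dir N: opp run (4,4) capped by B -> flip
Dir NE: first cell '.' (not opp) -> no flip
Dir W: first cell '.' (not opp) -> no flip
Dir E: first cell '.' (not opp) -> no flip
Dir SW: edge -> no flip
Dir S: edge -> no flip
Dir SE: edge -> no flip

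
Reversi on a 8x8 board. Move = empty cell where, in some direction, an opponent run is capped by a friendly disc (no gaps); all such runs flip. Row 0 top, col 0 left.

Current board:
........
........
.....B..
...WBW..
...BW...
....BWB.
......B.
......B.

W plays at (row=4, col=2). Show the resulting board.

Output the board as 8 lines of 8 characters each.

Place W at (4,2); scan 8 dirs for brackets.
Dir NW: first cell '.' (not opp) -> no flip
Dir N: first cell '.' (not opp) -> no flip
Dir NE: first cell 'W' (not opp) -> no flip
Dir W: first cell '.' (not opp) -> no flip
Dir E: opp run (4,3) capped by W -> flip
Dir SW: first cell '.' (not opp) -> no flip
Dir S: first cell '.' (not opp) -> no flip
Dir SE: first cell '.' (not opp) -> no flip
All flips: (4,3)

Answer: ........
........
.....B..
...WBW..
..WWW...
....BWB.
......B.
......B.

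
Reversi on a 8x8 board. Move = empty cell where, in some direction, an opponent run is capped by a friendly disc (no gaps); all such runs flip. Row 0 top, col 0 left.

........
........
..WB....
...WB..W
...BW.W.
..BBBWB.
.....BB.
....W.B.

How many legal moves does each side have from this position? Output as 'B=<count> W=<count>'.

-- B to move --
(1,1): flips 4 -> legal
(1,2): no bracket -> illegal
(1,3): no bracket -> illegal
(2,1): flips 1 -> legal
(2,4): no bracket -> illegal
(2,6): no bracket -> illegal
(2,7): no bracket -> illegal
(3,1): no bracket -> illegal
(3,2): flips 1 -> legal
(3,5): flips 1 -> legal
(3,6): flips 1 -> legal
(4,2): no bracket -> illegal
(4,5): flips 2 -> legal
(4,7): no bracket -> illegal
(5,7): no bracket -> illegal
(6,3): no bracket -> illegal
(6,4): no bracket -> illegal
(7,3): no bracket -> illegal
(7,5): no bracket -> illegal
B mobility = 6
-- W to move --
(1,2): no bracket -> illegal
(1,3): flips 1 -> legal
(1,4): no bracket -> illegal
(2,4): flips 2 -> legal
(2,5): no bracket -> illegal
(3,2): no bracket -> illegal
(3,5): flips 1 -> legal
(4,1): no bracket -> illegal
(4,2): flips 1 -> legal
(4,5): no bracket -> illegal
(4,7): flips 2 -> legal
(5,1): flips 3 -> legal
(5,7): flips 1 -> legal
(6,1): no bracket -> illegal
(6,2): flips 1 -> legal
(6,3): flips 2 -> legal
(6,4): flips 1 -> legal
(6,7): no bracket -> illegal
(7,5): flips 1 -> legal
(7,7): flips 1 -> legal
W mobility = 12

Answer: B=6 W=12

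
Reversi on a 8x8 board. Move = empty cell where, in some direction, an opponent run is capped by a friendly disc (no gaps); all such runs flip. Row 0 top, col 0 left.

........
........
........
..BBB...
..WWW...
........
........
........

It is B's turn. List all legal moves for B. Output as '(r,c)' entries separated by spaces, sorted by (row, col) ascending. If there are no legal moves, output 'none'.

Answer: (5,1) (5,2) (5,3) (5,4) (5,5)

Derivation:
(3,1): no bracket -> illegal
(3,5): no bracket -> illegal
(4,1): no bracket -> illegal
(4,5): no bracket -> illegal
(5,1): flips 1 -> legal
(5,2): flips 2 -> legal
(5,3): flips 1 -> legal
(5,4): flips 2 -> legal
(5,5): flips 1 -> legal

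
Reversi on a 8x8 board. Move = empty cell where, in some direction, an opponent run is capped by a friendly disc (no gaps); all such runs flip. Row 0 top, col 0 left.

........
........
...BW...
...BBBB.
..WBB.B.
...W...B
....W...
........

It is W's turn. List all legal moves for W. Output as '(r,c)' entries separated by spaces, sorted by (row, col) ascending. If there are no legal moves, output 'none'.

Answer: (1,3) (2,2) (2,6) (4,5) (5,4)

Derivation:
(1,2): no bracket -> illegal
(1,3): flips 3 -> legal
(1,4): no bracket -> illegal
(2,2): flips 1 -> legal
(2,5): no bracket -> illegal
(2,6): flips 2 -> legal
(2,7): no bracket -> illegal
(3,2): no bracket -> illegal
(3,7): no bracket -> illegal
(4,5): flips 2 -> legal
(4,7): no bracket -> illegal
(5,2): no bracket -> illegal
(5,4): flips 2 -> legal
(5,5): no bracket -> illegal
(5,6): no bracket -> illegal
(6,6): no bracket -> illegal
(6,7): no bracket -> illegal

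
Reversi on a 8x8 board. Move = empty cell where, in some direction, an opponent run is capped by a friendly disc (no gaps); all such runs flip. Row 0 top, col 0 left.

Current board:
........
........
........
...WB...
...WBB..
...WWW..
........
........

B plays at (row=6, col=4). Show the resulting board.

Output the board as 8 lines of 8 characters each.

Answer: ........
........
........
...WB...
...WBB..
...WBW..
....B...
........

Derivation:
Place B at (6,4); scan 8 dirs for brackets.
Dir NW: opp run (5,3), next='.' -> no flip
Dir N: opp run (5,4) capped by B -> flip
Dir NE: opp run (5,5), next='.' -> no flip
Dir W: first cell '.' (not opp) -> no flip
Dir E: first cell '.' (not opp) -> no flip
Dir SW: first cell '.' (not opp) -> no flip
Dir S: first cell '.' (not opp) -> no flip
Dir SE: first cell '.' (not opp) -> no flip
All flips: (5,4)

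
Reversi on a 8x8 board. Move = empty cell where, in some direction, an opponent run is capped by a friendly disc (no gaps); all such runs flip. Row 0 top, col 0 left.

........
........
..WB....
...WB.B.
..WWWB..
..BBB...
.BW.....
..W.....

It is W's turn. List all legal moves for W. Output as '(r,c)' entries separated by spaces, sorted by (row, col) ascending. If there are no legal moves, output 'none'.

(1,2): no bracket -> illegal
(1,3): flips 1 -> legal
(1,4): no bracket -> illegal
(2,4): flips 2 -> legal
(2,5): flips 1 -> legal
(2,6): no bracket -> illegal
(2,7): no bracket -> illegal
(3,2): no bracket -> illegal
(3,5): flips 1 -> legal
(3,7): no bracket -> illegal
(4,1): no bracket -> illegal
(4,6): flips 1 -> legal
(4,7): no bracket -> illegal
(5,0): flips 1 -> legal
(5,1): no bracket -> illegal
(5,5): no bracket -> illegal
(5,6): no bracket -> illegal
(6,0): flips 1 -> legal
(6,3): flips 1 -> legal
(6,4): flips 2 -> legal
(6,5): flips 1 -> legal
(7,0): flips 2 -> legal
(7,1): no bracket -> illegal

Answer: (1,3) (2,4) (2,5) (3,5) (4,6) (5,0) (6,0) (6,3) (6,4) (6,5) (7,0)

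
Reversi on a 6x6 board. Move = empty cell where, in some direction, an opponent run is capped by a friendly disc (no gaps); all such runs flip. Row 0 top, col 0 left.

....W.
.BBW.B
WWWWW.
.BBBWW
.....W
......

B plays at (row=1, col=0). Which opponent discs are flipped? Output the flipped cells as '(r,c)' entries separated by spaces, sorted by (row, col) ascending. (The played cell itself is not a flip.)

Answer: (2,1)

Derivation:
Dir NW: edge -> no flip
Dir N: first cell '.' (not opp) -> no flip
Dir NE: first cell '.' (not opp) -> no flip
Dir W: edge -> no flip
Dir E: first cell 'B' (not opp) -> no flip
Dir SW: edge -> no flip
Dir S: opp run (2,0), next='.' -> no flip
Dir SE: opp run (2,1) capped by B -> flip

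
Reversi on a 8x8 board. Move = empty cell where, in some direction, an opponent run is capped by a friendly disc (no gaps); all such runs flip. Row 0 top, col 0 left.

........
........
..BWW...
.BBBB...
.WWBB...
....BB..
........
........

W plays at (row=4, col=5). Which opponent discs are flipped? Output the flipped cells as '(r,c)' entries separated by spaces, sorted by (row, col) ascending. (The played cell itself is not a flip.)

Dir NW: opp run (3,4) capped by W -> flip
Dir N: first cell '.' (not opp) -> no flip
Dir NE: first cell '.' (not opp) -> no flip
Dir W: opp run (4,4) (4,3) capped by W -> flip
Dir E: first cell '.' (not opp) -> no flip
Dir SW: opp run (5,4), next='.' -> no flip
Dir S: opp run (5,5), next='.' -> no flip
Dir SE: first cell '.' (not opp) -> no flip

Answer: (3,4) (4,3) (4,4)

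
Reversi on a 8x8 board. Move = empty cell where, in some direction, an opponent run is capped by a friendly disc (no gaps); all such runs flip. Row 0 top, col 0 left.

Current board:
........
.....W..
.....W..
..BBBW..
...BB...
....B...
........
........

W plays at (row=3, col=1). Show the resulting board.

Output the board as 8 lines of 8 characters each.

Answer: ........
.....W..
.....W..
.WWWWW..
...BB...
....B...
........
........

Derivation:
Place W at (3,1); scan 8 dirs for brackets.
Dir NW: first cell '.' (not opp) -> no flip
Dir N: first cell '.' (not opp) -> no flip
Dir NE: first cell '.' (not opp) -> no flip
Dir W: first cell '.' (not opp) -> no flip
Dir E: opp run (3,2) (3,3) (3,4) capped by W -> flip
Dir SW: first cell '.' (not opp) -> no flip
Dir S: first cell '.' (not opp) -> no flip
Dir SE: first cell '.' (not opp) -> no flip
All flips: (3,2) (3,3) (3,4)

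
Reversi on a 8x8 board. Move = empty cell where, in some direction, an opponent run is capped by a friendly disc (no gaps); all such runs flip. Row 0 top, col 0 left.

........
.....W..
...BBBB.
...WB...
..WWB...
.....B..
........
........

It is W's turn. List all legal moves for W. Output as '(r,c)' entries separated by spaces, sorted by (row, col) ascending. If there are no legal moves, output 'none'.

(1,2): no bracket -> illegal
(1,3): flips 1 -> legal
(1,4): no bracket -> illegal
(1,6): flips 2 -> legal
(1,7): no bracket -> illegal
(2,2): no bracket -> illegal
(2,7): no bracket -> illegal
(3,2): no bracket -> illegal
(3,5): flips 2 -> legal
(3,6): no bracket -> illegal
(3,7): flips 1 -> legal
(4,5): flips 1 -> legal
(4,6): no bracket -> illegal
(5,3): no bracket -> illegal
(5,4): no bracket -> illegal
(5,6): no bracket -> illegal
(6,4): no bracket -> illegal
(6,5): no bracket -> illegal
(6,6): flips 2 -> legal

Answer: (1,3) (1,6) (3,5) (3,7) (4,5) (6,6)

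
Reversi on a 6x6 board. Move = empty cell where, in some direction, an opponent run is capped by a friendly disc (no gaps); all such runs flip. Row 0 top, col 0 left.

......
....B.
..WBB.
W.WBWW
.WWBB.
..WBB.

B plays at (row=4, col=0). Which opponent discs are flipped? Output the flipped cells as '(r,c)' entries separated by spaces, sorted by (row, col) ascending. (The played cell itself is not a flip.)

Answer: (4,1) (4,2)

Derivation:
Dir NW: edge -> no flip
Dir N: opp run (3,0), next='.' -> no flip
Dir NE: first cell '.' (not opp) -> no flip
Dir W: edge -> no flip
Dir E: opp run (4,1) (4,2) capped by B -> flip
Dir SW: edge -> no flip
Dir S: first cell '.' (not opp) -> no flip
Dir SE: first cell '.' (not opp) -> no flip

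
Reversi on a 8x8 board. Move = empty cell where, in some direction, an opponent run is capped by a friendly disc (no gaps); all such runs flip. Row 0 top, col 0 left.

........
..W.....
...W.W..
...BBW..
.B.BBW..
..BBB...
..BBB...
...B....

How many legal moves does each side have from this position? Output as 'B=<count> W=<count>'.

-- B to move --
(0,1): flips 2 -> legal
(0,2): no bracket -> illegal
(0,3): no bracket -> illegal
(1,1): no bracket -> illegal
(1,3): flips 1 -> legal
(1,4): no bracket -> illegal
(1,5): no bracket -> illegal
(1,6): flips 1 -> legal
(2,1): no bracket -> illegal
(2,2): no bracket -> illegal
(2,4): no bracket -> illegal
(2,6): flips 1 -> legal
(3,2): no bracket -> illegal
(3,6): flips 2 -> legal
(4,6): flips 1 -> legal
(5,5): no bracket -> illegal
(5,6): flips 1 -> legal
B mobility = 7
-- W to move --
(2,2): no bracket -> illegal
(2,4): no bracket -> illegal
(3,0): no bracket -> illegal
(3,1): no bracket -> illegal
(3,2): flips 2 -> legal
(4,0): no bracket -> illegal
(4,2): flips 2 -> legal
(5,0): no bracket -> illegal
(5,1): no bracket -> illegal
(5,5): no bracket -> illegal
(6,1): flips 3 -> legal
(6,5): no bracket -> illegal
(7,1): flips 3 -> legal
(7,2): flips 2 -> legal
(7,4): no bracket -> illegal
(7,5): no bracket -> illegal
W mobility = 5

Answer: B=7 W=5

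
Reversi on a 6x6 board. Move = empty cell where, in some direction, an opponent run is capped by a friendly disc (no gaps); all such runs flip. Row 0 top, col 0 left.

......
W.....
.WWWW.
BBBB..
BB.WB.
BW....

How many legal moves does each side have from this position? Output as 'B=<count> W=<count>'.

Answer: B=9 W=3

Derivation:
-- B to move --
(0,0): no bracket -> illegal
(0,1): no bracket -> illegal
(1,1): flips 2 -> legal
(1,2): flips 2 -> legal
(1,3): flips 2 -> legal
(1,4): flips 1 -> legal
(1,5): flips 1 -> legal
(2,0): no bracket -> illegal
(2,5): no bracket -> illegal
(3,4): no bracket -> illegal
(3,5): no bracket -> illegal
(4,2): flips 1 -> legal
(5,2): flips 1 -> legal
(5,3): flips 1 -> legal
(5,4): flips 1 -> legal
B mobility = 9
-- W to move --
(2,0): no bracket -> illegal
(3,4): no bracket -> illegal
(3,5): no bracket -> illegal
(4,2): flips 2 -> legal
(4,5): flips 1 -> legal
(5,2): no bracket -> illegal
(5,3): no bracket -> illegal
(5,4): no bracket -> illegal
(5,5): flips 2 -> legal
W mobility = 3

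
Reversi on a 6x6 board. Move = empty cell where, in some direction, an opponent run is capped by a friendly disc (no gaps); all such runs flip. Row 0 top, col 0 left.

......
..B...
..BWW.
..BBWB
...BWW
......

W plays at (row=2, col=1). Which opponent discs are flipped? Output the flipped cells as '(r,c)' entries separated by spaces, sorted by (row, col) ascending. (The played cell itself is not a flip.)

Answer: (2,2)

Derivation:
Dir NW: first cell '.' (not opp) -> no flip
Dir N: first cell '.' (not opp) -> no flip
Dir NE: opp run (1,2), next='.' -> no flip
Dir W: first cell '.' (not opp) -> no flip
Dir E: opp run (2,2) capped by W -> flip
Dir SW: first cell '.' (not opp) -> no flip
Dir S: first cell '.' (not opp) -> no flip
Dir SE: opp run (3,2) (4,3), next='.' -> no flip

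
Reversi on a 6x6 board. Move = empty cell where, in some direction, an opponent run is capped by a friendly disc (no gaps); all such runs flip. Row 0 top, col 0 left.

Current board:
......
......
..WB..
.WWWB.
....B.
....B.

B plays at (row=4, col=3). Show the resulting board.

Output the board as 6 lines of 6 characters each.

Answer: ......
......
..WB..
.WWBB.
...BB.
....B.

Derivation:
Place B at (4,3); scan 8 dirs for brackets.
Dir NW: opp run (3,2), next='.' -> no flip
Dir N: opp run (3,3) capped by B -> flip
Dir NE: first cell 'B' (not opp) -> no flip
Dir W: first cell '.' (not opp) -> no flip
Dir E: first cell 'B' (not opp) -> no flip
Dir SW: first cell '.' (not opp) -> no flip
Dir S: first cell '.' (not opp) -> no flip
Dir SE: first cell 'B' (not opp) -> no flip
All flips: (3,3)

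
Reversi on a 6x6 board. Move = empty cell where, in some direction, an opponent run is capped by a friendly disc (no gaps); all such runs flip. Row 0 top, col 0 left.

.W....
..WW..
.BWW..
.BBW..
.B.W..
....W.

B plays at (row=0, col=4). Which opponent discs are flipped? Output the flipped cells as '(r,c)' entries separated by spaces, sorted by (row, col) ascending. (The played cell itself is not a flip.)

Dir NW: edge -> no flip
Dir N: edge -> no flip
Dir NE: edge -> no flip
Dir W: first cell '.' (not opp) -> no flip
Dir E: first cell '.' (not opp) -> no flip
Dir SW: opp run (1,3) (2,2) capped by B -> flip
Dir S: first cell '.' (not opp) -> no flip
Dir SE: first cell '.' (not opp) -> no flip

Answer: (1,3) (2,2)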